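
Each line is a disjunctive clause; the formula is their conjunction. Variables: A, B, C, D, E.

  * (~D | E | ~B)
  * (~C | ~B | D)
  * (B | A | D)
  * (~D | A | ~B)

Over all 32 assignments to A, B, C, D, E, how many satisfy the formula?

18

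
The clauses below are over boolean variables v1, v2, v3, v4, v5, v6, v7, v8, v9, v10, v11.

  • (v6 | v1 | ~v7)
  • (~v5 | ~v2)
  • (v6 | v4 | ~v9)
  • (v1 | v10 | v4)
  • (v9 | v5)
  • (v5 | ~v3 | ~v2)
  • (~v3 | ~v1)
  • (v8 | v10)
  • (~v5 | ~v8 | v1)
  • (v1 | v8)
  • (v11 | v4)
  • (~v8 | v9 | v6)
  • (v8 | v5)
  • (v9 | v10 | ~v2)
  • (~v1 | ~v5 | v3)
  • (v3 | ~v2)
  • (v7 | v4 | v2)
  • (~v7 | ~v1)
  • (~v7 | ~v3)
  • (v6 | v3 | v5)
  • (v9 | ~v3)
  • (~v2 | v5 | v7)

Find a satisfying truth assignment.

v1 = False  v2 = False  v3 = False  v4 = True  v5 = False  v6 = True  v7 = False  v8 = True  v9 = True  v10 = False  v11 = False

v4 occurs only positively in the remaining clauses — set v4 = True.
v6 occurs only positively in the remaining clauses — set v6 = True.
Set v1 = False and propagate.
  then v8 is forced to True.
  then v5 is forced to False.
  then v9 is forced to True.
The remaining clauses are satisfied by v2 = False, v3 = False, v7 = False, v10 = False, v11 = False.
Every clause has at least one true literal under this assignment.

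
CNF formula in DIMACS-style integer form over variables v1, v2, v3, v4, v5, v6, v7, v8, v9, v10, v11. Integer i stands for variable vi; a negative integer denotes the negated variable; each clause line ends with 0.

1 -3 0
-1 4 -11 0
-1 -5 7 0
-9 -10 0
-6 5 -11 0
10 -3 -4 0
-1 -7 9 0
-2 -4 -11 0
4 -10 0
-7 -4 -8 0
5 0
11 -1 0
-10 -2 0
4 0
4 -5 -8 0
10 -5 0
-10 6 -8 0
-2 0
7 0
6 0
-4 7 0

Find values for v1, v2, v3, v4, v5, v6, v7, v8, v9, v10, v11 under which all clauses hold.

v1 = 0, v2 = 0, v3 = 0, v4 = 1, v5 = 1, v6 = 1, v7 = 1, v8 = 0, v9 = 0, v10 = 1, v11 = 1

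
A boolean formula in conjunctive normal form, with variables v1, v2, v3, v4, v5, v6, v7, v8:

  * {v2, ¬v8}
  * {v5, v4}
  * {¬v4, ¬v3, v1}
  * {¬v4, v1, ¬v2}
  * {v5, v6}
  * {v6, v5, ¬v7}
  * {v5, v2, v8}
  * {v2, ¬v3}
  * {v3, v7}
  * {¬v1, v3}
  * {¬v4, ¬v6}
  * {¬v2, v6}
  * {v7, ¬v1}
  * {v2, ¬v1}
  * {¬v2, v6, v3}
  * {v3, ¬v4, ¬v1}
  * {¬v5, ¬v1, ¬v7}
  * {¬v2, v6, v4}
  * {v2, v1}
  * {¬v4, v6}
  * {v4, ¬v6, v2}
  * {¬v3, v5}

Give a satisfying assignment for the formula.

v1=0  v2=1  v3=0  v4=0  v5=1  v6=1  v7=1  v8=0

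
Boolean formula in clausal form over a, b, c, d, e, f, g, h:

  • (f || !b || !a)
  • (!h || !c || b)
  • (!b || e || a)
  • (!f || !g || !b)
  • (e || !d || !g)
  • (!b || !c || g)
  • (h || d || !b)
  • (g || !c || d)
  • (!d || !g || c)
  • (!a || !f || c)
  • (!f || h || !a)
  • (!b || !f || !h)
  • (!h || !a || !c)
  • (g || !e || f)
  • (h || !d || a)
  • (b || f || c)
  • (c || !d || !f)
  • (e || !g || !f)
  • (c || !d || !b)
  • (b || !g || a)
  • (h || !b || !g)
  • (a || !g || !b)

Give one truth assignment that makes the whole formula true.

a=F, b=F, c=F, d=F, e=F, f=T, g=F, h=F

Branch on a: take a = False.
Set b = False and propagate.
  then g is forced to False.
Set c = False and propagate.
  then f is forced to True.
  then d is forced to False.
e, h are now unconstrained; take e = False, h = False.
Check each clause:
  1. (f || !b || !a) — !b is true.
  2. (b || !c || !h) — !h is true.
  3. (e || !b || a) — !b is true.
  4. (!f || !b || !g) — !g is true.
  5. (!g || e || !d) — !g is true.
  6. (!c || g || !b) — !c is true.
  7. (d || h || !b) — !b is true.
  8. (d || g || !c) — !c is true.
  9. (!g || !d || c) — !g is true.
  10. (!f || !a || c) — !a is true.
  11. (!f || !a || h) — !a is true.
  12. (!b || !f || !h) — !h is true.
  13. (!h || !c || !a) — !h is true.
  14. (!e || f || g) — !e is true.
  15. (a || !d || h) — !d is true.
  16. (f || b || c) — f is true.
  17. (!d || !f || c) — !d is true.
  18. (e || !f || !g) — !g is true.
  19. (c || !b || !d) — !d is true.
  20. (b || a || !g) — !g is true.
  21. (!g || !b || h) — !g is true.
  22. (!g || a || !b) — !g is true.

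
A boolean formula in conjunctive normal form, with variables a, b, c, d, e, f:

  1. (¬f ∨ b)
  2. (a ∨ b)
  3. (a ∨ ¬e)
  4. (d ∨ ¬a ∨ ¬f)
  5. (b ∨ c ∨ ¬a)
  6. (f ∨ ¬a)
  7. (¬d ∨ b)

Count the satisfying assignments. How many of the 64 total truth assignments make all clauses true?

Case analysis on a and b:
  a=T, b=T: remaining (c,d,e,f) ∈ {(F,T,F,T); (F,T,T,T); (T,T,F,T); (T,T,T,T)} — 4.
  a=T, b=F: a clause becomes empty — 0.
  a=F, b=T: forces e=F; c, d, f free → 2^3 = 8.
  a=F, b=F: a clause becomes empty — 0.
Total: 4 + 0 + 8 + 0 = 12.

12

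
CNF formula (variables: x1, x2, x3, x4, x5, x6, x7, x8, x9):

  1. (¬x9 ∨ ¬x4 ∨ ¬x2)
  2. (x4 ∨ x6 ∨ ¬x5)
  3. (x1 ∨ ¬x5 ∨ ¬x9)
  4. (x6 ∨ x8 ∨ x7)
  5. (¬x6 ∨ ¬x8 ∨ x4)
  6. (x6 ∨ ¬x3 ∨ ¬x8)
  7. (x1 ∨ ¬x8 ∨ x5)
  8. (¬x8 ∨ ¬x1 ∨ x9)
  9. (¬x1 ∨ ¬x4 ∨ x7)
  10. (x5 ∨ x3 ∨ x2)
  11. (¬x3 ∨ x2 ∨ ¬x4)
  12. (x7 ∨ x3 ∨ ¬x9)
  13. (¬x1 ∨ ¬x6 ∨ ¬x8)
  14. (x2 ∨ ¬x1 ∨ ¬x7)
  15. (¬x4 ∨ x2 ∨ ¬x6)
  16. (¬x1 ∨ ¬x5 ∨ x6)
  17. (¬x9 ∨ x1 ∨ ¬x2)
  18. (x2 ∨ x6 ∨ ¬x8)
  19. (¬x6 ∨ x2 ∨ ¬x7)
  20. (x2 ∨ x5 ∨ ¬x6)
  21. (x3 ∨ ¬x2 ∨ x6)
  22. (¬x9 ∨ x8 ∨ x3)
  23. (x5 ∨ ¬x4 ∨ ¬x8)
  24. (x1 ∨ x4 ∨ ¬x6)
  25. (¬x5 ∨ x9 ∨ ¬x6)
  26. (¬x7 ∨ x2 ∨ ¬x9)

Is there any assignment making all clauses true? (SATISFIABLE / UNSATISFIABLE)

SATISFIABLE

Set x1 = True and propagate.
Branch on x2: take x2 = False.
  then x7 is forced to False.
  then x4 is forced to False.
Try x3 = True.
The remaining clauses are satisfied by x5 = True, x6 = True, x8 = False, x9 = True.
So x1=T, x2=F, x3=T, x4=F, x5=T, x6=T, x7=F, x8=F, x9=T is a satisfying assignment.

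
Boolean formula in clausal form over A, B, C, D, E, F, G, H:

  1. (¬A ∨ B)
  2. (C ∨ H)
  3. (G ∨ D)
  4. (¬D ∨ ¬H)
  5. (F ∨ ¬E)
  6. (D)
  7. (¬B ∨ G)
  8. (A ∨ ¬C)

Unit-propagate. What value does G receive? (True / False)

(D) is a unit clause: D = True.
In (¬H ∨ ¬D), ¬D is now false; ¬H must hold, so H = False.
(C ∨ H) with H = False leaves only C, so C = True.
From (¬C ∨ A) and C = True: A = True.
(¬A ∨ B): since A = True, the clause reduces to (B). B = True.
From (G ∨ ¬B) and B = True: G = True.

True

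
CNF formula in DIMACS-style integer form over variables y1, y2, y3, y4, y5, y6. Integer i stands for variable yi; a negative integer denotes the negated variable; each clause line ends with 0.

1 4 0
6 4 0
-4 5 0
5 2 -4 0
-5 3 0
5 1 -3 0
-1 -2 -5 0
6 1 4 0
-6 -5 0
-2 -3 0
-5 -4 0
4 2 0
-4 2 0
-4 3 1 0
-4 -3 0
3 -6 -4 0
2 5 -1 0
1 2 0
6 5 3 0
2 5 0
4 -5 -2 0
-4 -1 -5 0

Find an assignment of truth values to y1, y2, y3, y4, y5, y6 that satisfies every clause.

y1=T  y2=T  y3=F  y4=F  y5=F  y6=T

Check each clause:
  1. {y4, y1} — y1 is true.
  2. {y6, y4} — y6 is true.
  3. {¬y4, y5} — ¬y4 is true.
  4. {¬y4, y2, y5} — y2 is true.
  5. {¬y5, y3} — ¬y5 is true.
  6. {y5, y1, ¬y3} — y1 is true.
  7. {¬y5, ¬y1, ¬y2} — ¬y5 is true.
  8. {y6, y4, y1} — y1 is true.
  9. {¬y5, ¬y6} — ¬y5 is true.
  10. {¬y3, ¬y2} — ¬y3 is true.
  11. {¬y4, ¬y5} — ¬y5 is true.
  12. {y4, y2} — y2 is true.
  13. {¬y4, y2} — y2 is true.
  14. {y3, ¬y4, y1} — y1 is true.
  15. {¬y3, ¬y4} — ¬y4 is true.
  16. {y3, ¬y6, ¬y4} — ¬y4 is true.
  17. {y5, ¬y1, y2} — y2 is true.
  18. {y1, y2} — y1 is true.
  19. {y5, y6, y3} — y6 is true.
  20. {y2, y5} — y2 is true.
  21. {¬y2, y4, ¬y5} — ¬y5 is true.
  22. {¬y4, ¬y1, ¬y5} — ¬y5 is true.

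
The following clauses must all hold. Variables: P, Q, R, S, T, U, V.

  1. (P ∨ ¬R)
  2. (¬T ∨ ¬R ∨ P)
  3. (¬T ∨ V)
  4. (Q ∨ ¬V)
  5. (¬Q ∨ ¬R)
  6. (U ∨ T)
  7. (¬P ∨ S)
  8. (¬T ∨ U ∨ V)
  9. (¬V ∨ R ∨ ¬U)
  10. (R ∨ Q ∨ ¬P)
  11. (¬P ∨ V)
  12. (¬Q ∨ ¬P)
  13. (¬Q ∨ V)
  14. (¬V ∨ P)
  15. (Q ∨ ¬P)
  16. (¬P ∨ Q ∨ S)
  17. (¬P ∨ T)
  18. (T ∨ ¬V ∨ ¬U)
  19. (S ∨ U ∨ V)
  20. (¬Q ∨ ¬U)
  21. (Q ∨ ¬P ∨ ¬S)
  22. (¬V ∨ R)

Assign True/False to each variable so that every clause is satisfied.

Set P = False and propagate.
  then R is forced to False.
  then V is forced to False.
  then T is forced to False.
  then U is forced to True.
  then Q is forced to False.
S is now unconstrained; take S = False.
Every clause has at least one true literal under this assignment.

P = False  Q = False  R = False  S = False  T = False  U = True  V = False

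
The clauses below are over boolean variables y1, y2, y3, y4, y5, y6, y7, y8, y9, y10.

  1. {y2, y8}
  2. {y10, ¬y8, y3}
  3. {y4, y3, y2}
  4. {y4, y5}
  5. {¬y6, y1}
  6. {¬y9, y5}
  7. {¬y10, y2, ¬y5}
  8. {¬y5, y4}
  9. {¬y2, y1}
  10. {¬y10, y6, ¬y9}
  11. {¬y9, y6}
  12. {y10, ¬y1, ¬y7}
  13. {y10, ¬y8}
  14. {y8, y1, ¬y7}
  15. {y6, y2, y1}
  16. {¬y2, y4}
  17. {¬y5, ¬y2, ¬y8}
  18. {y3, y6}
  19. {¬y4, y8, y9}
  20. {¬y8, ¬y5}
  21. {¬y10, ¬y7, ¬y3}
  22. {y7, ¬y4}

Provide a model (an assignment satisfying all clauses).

y1=T, y2=F, y3=F, y4=T, y5=F, y6=T, y7=T, y8=T, y9=F, y10=T

Branch on y1: take y1 = True.
The remaining clauses are satisfied by y2 = False, y3 = False, y4 = True, y5 = False, y6 = True, y7 = True, y8 = True, y9 = False, y10 = True.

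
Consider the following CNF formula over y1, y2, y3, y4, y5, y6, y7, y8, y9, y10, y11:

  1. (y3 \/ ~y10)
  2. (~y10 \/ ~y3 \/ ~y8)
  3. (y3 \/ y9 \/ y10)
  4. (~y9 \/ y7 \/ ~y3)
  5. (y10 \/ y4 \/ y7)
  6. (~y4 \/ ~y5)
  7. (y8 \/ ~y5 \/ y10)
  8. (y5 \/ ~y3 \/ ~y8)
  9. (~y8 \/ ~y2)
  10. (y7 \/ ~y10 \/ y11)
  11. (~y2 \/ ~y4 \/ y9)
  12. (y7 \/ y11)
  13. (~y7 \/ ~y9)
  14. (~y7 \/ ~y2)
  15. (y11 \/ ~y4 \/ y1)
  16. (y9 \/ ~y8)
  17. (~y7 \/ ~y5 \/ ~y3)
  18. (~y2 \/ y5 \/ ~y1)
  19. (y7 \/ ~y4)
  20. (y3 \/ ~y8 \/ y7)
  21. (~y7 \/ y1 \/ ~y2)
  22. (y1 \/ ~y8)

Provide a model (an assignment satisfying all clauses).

y1=False, y2=False, y3=True, y4=False, y5=False, y6=True, y7=True, y8=False, y9=False, y10=False, y11=False

Check each clause:
  1. (y3 \/ ~y10) — y3 is true.
  2. (~y3 \/ ~y10 \/ ~y8) — ~y8 is true.
  3. (y3 \/ y9 \/ y10) — y3 is true.
  4. (y7 \/ ~y3 \/ ~y9) — y7 is true.
  5. (y10 \/ y4 \/ y7) — y7 is true.
  6. (~y4 \/ ~y5) — ~y5 is true.
  7. (y8 \/ y10 \/ ~y5) — ~y5 is true.
  8. (~y3 \/ y5 \/ ~y8) — ~y8 is true.
  9. (~y8 \/ ~y2) — ~y8 is true.
  10. (y11 \/ y7 \/ ~y10) — ~y10 is true.
  11. (~y4 \/ ~y2 \/ y9) — ~y4 is true.
  12. (y11 \/ y7) — y7 is true.
  13. (~y9 \/ ~y7) — ~y9 is true.
  14. (~y2 \/ ~y7) — ~y2 is true.
  15. (y1 \/ ~y4 \/ y11) — ~y4 is true.
  16. (~y8 \/ y9) — ~y8 is true.
  17. (~y7 \/ ~y3 \/ ~y5) — ~y5 is true.
  18. (~y1 \/ ~y2 \/ y5) — ~y1 is true.
  19. (y7 \/ ~y4) — ~y4 is true.
  20. (y7 \/ ~y8 \/ y3) — ~y8 is true.
  21. (~y2 \/ ~y7 \/ y1) — ~y2 is true.
  22. (y1 \/ ~y8) — ~y8 is true.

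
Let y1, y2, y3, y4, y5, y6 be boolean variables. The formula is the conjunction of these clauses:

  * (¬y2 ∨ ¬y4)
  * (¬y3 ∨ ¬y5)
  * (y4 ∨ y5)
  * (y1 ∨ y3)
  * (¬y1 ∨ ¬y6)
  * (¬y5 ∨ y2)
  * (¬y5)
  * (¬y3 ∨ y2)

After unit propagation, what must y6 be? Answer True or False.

False

(¬y5) is a unit clause: y5 = False.
In (y4 ∨ y5), y5 is now false; y4 must hold, so y4 = True.
From (¬y4 ∨ ¬y2) and y4 = True: y2 = False.
From (¬y3 ∨ y2) and y2 = False: y3 = False.
From (y1 ∨ y3) and y3 = False: y1 = True.
From (¬y1 ∨ ¬y6) and y1 = True: y6 = False.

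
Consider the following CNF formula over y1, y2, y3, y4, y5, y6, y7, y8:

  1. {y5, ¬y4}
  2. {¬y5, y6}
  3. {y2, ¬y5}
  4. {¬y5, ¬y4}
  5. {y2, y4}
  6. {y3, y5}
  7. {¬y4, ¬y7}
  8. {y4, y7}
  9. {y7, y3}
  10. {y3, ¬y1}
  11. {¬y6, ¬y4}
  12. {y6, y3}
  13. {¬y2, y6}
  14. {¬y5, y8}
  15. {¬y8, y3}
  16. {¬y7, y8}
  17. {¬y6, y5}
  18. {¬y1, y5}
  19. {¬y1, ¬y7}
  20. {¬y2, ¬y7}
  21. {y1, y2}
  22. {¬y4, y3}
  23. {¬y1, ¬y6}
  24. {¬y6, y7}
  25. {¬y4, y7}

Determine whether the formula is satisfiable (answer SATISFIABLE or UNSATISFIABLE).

UNSATISFIABLE

y4 = True:
  propagation gives y5=True; an empty clause results — contradiction.
y4 = False:
  propagation gives y2=True, y7=True; an empty clause results — contradiction.
Every branch closes, so no satisfying assignment exists.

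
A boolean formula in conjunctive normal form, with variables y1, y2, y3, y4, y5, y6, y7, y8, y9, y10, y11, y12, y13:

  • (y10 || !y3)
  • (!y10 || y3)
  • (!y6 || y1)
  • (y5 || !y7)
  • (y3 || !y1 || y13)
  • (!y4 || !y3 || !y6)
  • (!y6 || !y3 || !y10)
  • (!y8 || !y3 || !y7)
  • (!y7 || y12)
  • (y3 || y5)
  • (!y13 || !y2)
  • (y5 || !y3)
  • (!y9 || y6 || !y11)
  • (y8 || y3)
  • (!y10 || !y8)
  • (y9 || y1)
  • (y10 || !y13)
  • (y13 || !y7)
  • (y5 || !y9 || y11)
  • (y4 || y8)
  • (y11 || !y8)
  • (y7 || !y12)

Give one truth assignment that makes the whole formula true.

y1 = 0, y2 = 0, y3 = 1, y4 = 1, y5 = 1, y6 = 0, y7 = 0, y8 = 0, y9 = 1, y10 = 1, y11 = 0, y12 = 0, y13 = 0

Check each clause:
  1. (!y3 || y10) — y10 is true.
  2. (!y10 || y3) — y3 is true.
  3. (!y6 || y1) — !y6 is true.
  4. (y5 || !y7) — !y7 is true.
  5. (!y1 || y3 || y13) — y3 is true.
  6. (!y6 || !y3 || !y4) — !y6 is true.
  7. (!y3 || !y6 || !y10) — !y6 is true.
  8. (!y8 || !y3 || !y7) — !y8 is true.
  9. (y12 || !y7) — !y7 is true.
  10. (y3 || y5) — y3 is true.
  11. (!y2 || !y13) — !y13 is true.
  12. (!y3 || y5) — y5 is true.
  13. (!y9 || y6 || !y11) — !y11 is true.
  14. (y3 || y8) — y3 is true.
  15. (!y8 || !y10) — !y8 is true.
  16. (y9 || y1) — y9 is true.
  17. (!y13 || y10) — y10 is true.
  18. (!y7 || y13) — !y7 is true.
  19. (y5 || y11 || !y9) — y5 is true.
  20. (y8 || y4) — y4 is true.
  21. (!y8 || y11) — !y8 is true.
  22. (y7 || !y12) — !y12 is true.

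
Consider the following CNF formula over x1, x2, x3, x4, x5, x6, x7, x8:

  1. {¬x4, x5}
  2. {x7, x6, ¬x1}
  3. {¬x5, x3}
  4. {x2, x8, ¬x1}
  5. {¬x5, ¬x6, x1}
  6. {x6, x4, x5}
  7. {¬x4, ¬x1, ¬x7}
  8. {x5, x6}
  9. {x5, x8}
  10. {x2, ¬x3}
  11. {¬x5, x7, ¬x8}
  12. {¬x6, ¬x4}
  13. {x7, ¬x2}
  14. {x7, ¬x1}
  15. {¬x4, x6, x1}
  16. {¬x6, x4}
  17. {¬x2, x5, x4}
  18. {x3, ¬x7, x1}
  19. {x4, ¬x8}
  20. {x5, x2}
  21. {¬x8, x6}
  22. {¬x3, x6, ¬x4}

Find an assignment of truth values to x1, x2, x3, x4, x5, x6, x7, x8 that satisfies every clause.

x1 = False, x2 = True, x3 = True, x4 = False, x5 = True, x6 = False, x7 = True, x8 = False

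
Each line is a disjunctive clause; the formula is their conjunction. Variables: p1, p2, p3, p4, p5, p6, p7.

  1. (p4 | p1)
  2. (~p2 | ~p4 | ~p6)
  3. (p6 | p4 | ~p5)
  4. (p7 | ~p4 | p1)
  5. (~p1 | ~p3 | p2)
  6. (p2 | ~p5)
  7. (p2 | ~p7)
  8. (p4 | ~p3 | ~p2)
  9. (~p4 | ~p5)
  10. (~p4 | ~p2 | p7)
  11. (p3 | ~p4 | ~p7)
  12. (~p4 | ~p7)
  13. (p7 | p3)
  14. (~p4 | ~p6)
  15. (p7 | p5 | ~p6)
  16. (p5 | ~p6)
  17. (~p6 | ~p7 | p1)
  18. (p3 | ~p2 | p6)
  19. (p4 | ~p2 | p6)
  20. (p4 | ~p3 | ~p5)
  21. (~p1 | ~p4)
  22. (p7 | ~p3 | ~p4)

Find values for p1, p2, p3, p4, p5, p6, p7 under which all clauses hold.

p1=1, p2=1, p3=0, p4=0, p5=1, p6=1, p7=1

Check each clause:
  1. (p1 | p4) — p1 is true.
  2. (~p6 | ~p2 | ~p4) — ~p4 is true.
  3. (p6 | p4 | ~p5) — p6 is true.
  4. (~p4 | p1 | p7) — p1 is true.
  5. (~p1 | ~p3 | p2) — p2 is true.
  6. (p2 | ~p5) — p2 is true.
  7. (~p7 | p2) — p2 is true.
  8. (~p3 | p4 | ~p2) — ~p3 is true.
  9. (~p4 | ~p5) — ~p4 is true.
  10. (~p2 | ~p4 | p7) — ~p4 is true.
  11. (~p7 | p3 | ~p4) — ~p4 is true.
  12. (~p7 | ~p4) — ~p4 is true.
  13. (p7 | p3) — p7 is true.
  14. (~p6 | ~p4) — ~p4 is true.
  15. (p5 | p7 | ~p6) — p5 is true.
  16. (p5 | ~p6) — p5 is true.
  17. (~p6 | p1 | ~p7) — p1 is true.
  18. (~p2 | p6 | p3) — p6 is true.
  19. (p6 | p4 | ~p2) — p6 is true.
  20. (p4 | ~p3 | ~p5) — ~p3 is true.
  21. (~p1 | ~p4) — ~p4 is true.
  22. (p7 | ~p3 | ~p4) — ~p4 is true.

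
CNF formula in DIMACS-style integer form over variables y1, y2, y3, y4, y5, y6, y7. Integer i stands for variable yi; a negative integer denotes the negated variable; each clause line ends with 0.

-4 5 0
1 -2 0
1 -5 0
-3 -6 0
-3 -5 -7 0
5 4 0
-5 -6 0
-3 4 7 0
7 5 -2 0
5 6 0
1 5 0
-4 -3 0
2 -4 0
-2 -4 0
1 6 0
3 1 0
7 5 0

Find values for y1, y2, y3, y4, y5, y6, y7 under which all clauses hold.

y1 = True, y2 = False, y3 = False, y4 = False, y5 = True, y6 = False, y7 = False

Check each clause:
  1. (NOT y4 OR y5) — NOT y4 is true.
  2. (y1 OR NOT y2) — y1 is true.
  3. (y1 OR NOT y5) — y1 is true.
  4. (NOT y3 OR NOT y6) — NOT y6 is true.
  5. (NOT y5 OR NOT y7 OR NOT y3) — NOT y7 is true.
  6. (y5 OR y4) — y5 is true.
  7. (NOT y5 OR NOT y6) — NOT y6 is true.
  8. (y4 OR NOT y3 OR y7) — NOT y3 is true.
  9. (y7 OR y5 OR NOT y2) — y5 is true.
  10. (y5 OR y6) — y5 is true.
  11. (y1 OR y5) — y1 is true.
  12. (NOT y3 OR NOT y4) — NOT y4 is true.
  13. (y2 OR NOT y4) — NOT y4 is true.
  14. (NOT y4 OR NOT y2) — NOT y4 is true.
  15. (y6 OR y1) — y1 is true.
  16. (y1 OR y3) — y1 is true.
  17. (y5 OR y7) — y5 is true.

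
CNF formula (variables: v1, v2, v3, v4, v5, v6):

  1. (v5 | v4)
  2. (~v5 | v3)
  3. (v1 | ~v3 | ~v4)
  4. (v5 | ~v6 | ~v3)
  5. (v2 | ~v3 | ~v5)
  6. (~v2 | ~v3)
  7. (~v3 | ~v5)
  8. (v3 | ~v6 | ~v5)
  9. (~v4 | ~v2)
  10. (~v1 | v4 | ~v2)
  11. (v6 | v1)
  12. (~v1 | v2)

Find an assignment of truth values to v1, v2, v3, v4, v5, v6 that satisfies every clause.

v1 = False, v2 = False, v3 = False, v4 = True, v5 = False, v6 = True

Branch on v1: take v1 = False.
  then v6 is forced to True.
Try v2 = False.
For the remaining variables, v3 = False, v4 = True, v5 = False works.
Every clause has at least one true literal under this assignment.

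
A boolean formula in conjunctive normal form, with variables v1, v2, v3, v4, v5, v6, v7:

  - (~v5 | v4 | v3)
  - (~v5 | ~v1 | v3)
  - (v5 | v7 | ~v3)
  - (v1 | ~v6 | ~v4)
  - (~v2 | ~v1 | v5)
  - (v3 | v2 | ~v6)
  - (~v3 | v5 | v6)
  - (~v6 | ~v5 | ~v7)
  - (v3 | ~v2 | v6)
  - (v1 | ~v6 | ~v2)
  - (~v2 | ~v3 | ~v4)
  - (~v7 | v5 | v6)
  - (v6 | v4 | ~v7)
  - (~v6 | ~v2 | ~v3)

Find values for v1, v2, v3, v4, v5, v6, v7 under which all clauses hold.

v1 = T, v2 = F, v3 = T, v4 = F, v5 = F, v6 = T, v7 = T

Check each clause:
  1. (~v5 | v4 | v3) — v3 is true.
  2. (~v5 | v3 | ~v1) — v3 is true.
  3. (~v3 | v5 | v7) — v7 is true.
  4. (~v4 | ~v6 | v1) — v1 is true.
  5. (~v2 | ~v1 | v5) — ~v2 is true.
  6. (v2 | ~v6 | v3) — v3 is true.
  7. (v6 | ~v3 | v5) — v6 is true.
  8. (~v5 | ~v7 | ~v6) — ~v5 is true.
  9. (v3 | v6 | ~v2) — v3 is true.
  10. (~v6 | v1 | ~v2) — v1 is true.
  11. (~v2 | ~v4 | ~v3) — ~v4 is true.
  12. (~v7 | v6 | v5) — v6 is true.
  13. (~v7 | v6 | v4) — v6 is true.
  14. (~v6 | ~v3 | ~v2) — ~v2 is true.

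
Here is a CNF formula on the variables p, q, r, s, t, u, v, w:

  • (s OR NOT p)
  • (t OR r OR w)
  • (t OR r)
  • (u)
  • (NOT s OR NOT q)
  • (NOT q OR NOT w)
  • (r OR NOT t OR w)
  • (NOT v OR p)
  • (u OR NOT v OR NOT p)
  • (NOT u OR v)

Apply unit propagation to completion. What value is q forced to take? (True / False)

Unit clause (u) sets u = True.
In (v OR NOT u), NOT u is now false; v must hold, so v = True.
In (NOT v OR p), NOT v is now false; p must hold, so p = True.
(s OR NOT p) with p = True leaves only s, so s = True.
From (NOT q OR NOT s) and s = True: q = False.

False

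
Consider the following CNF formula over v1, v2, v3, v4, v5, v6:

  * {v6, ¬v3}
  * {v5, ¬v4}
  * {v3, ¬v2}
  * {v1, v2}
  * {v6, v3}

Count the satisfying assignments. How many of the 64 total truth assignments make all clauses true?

Split on v3, then v2.
  v3=T, v2=T: v1 free; 3 ways for (v4,v5,v6) × 2^1 = 6.
  v3=T, v2=F: remaining (v1,v4,v5,v6) ∈ {(T,F,F,T); (T,F,T,T); (T,T,T,T)} — 3.
  v3=F, v2=T: a clause becomes empty — 0.
  v3=F, v2=F: remaining (v1,v4,v5,v6) ∈ {(T,F,F,T); (T,F,T,T); (T,T,T,T)} — 3.
Total: 6 + 3 + 0 + 3 = 12.

12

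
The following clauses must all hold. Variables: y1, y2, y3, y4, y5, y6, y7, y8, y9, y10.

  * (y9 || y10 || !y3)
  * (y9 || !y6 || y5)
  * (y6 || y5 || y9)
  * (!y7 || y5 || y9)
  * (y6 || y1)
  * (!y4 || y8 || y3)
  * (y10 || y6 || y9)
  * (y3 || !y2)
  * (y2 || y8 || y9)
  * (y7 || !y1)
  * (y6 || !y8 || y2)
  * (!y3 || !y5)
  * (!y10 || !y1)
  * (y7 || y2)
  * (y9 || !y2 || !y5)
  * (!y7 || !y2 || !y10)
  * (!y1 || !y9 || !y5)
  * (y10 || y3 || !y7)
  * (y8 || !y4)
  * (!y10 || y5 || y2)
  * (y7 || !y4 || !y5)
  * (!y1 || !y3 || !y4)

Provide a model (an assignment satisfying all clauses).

y1=True, y2=False, y3=True, y4=False, y5=False, y6=True, y7=True, y8=False, y9=True, y10=False

Check each clause:
  1. (!y3 || y9 || y10) — y9 is true.
  2. (!y6 || y9 || y5) — y9 is true.
  3. (y9 || y6 || y5) — y9 is true.
  4. (y9 || !y7 || y5) — y9 is true.
  5. (y6 || y1) — y1 is true.
  6. (y8 || y3 || !y4) — y3 is true.
  7. (y6 || y10 || y9) — y9 is true.
  8. (y3 || !y2) — y3 is true.
  9. (y2 || y8 || y9) — y9 is true.
  10. (y7 || !y1) — y7 is true.
  11. (y6 || y2 || !y8) — !y8 is true.
  12. (!y3 || !y5) — !y5 is true.
  13. (!y10 || !y1) — !y10 is true.
  14. (y2 || y7) — y7 is true.
  15. (!y5 || !y2 || y9) — y9 is true.
  16. (!y10 || !y2 || !y7) — !y2 is true.
  17. (!y1 || !y5 || !y9) — !y5 is true.
  18. (y10 || y3 || !y7) — y3 is true.
  19. (y8 || !y4) — !y4 is true.
  20. (y2 || y5 || !y10) — !y10 is true.
  21. (!y4 || y7 || !y5) — !y5 is true.
  22. (!y4 || !y1 || !y3) — !y4 is true.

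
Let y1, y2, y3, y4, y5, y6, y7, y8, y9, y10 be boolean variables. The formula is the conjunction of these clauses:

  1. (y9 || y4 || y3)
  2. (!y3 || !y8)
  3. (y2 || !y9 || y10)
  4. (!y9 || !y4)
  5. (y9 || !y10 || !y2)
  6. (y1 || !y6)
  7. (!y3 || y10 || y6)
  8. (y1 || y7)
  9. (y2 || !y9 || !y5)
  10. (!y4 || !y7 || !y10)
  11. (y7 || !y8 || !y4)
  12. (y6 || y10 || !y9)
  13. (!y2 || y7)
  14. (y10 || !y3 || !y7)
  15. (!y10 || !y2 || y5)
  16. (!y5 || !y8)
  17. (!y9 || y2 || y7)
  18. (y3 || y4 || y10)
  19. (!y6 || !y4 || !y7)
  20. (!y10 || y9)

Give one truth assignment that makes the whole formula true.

y8 occurs only negated in the remaining clauses — set y8 = False.
Try y1 = False.
  then y6 is forced to False.
  then y7 is forced to True.
The remaining clauses are satisfied by y2 = False, y3 = False, y4 = True, y5 = False, y9 = False, y10 = False.
Every clause has at least one true literal under this assignment.
Check each clause:
  1. (y4 || y3 || y9) — y4 is true.
  2. (!y3 || !y8) — !y8 is true.
  3. (!y9 || y2 || y10) — !y9 is true.
  4. (!y4 || !y9) — !y9 is true.
  5. (y9 || !y10 || !y2) — !y10 is true.
  6. (y1 || !y6) — !y6 is true.
  7. (y6 || y10 || !y3) — !y3 is true.
  8. (y1 || y7) — y7 is true.
  9. (!y5 || !y9 || y2) — !y5 is true.
  10. (!y10 || !y7 || !y4) — !y10 is true.
  11. (y7 || !y8 || !y4) — !y8 is true.
  12. (y6 || !y9 || y10) — !y9 is true.
  13. (!y2 || y7) — !y2 is true.
  14. (y10 || !y7 || !y3) — !y3 is true.
  15. (y5 || !y2 || !y10) — !y10 is true.
  16. (!y8 || !y5) — !y8 is true.
  17. (y2 || y7 || !y9) — !y9 is true.
  18. (y4 || y3 || y10) — y4 is true.
  19. (!y7 || !y6 || !y4) — !y6 is true.
  20. (!y10 || y9) — !y10 is true.

y1=False, y2=False, y3=False, y4=True, y5=False, y6=False, y7=True, y8=False, y9=False, y10=False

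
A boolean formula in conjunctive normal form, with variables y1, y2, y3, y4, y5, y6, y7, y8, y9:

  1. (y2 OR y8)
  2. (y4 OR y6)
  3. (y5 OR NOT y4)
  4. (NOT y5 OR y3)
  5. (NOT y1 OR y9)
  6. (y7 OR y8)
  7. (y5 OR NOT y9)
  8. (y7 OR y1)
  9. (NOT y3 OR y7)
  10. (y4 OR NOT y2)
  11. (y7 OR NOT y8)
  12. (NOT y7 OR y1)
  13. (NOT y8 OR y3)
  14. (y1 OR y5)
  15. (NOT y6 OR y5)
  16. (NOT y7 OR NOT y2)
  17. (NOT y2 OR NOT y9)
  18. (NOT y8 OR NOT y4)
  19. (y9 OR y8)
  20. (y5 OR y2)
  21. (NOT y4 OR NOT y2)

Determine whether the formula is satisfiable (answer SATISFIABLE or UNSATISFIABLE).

Try y1 = True.
  then y9 is forced to True.
  then y5 is forced to True.
  then y3 is forced to True.
  then y7 is forced to True.
  then y2 is forced to False.
  then y8 is forced to True.
  then y4 is forced to False.
  then y6 is forced to True.
So y1=1, y2=0, y3=1, y4=0, y5=1, y6=1, y7=1, y8=1, y9=1 is a satisfying assignment.

SATISFIABLE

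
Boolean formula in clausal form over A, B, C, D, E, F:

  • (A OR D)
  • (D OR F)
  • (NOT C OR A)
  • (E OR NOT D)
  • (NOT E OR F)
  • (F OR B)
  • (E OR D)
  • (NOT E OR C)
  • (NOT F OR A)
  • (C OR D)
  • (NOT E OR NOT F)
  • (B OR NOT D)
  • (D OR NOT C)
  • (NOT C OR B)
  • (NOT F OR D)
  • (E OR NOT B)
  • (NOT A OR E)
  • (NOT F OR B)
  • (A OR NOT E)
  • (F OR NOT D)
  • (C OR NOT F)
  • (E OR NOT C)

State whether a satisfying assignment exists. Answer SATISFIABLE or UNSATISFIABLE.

D = True:
  propagation gives E=True, F=True; an empty clause results — contradiction.
D = False:
  propagation gives A=True, F=True; an empty clause results — contradiction.
Every branch closes, so no satisfying assignment exists.

UNSATISFIABLE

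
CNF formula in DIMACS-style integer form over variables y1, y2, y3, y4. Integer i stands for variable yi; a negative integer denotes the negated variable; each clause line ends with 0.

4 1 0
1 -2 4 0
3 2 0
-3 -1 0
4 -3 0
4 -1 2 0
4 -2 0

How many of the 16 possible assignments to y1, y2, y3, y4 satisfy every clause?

4

The models are:
  y1=F y2=F y3=T y4=T
  y1=F y2=T y3=F y4=T
  y1=F y2=T y3=T y4=T
  y1=T y2=T y3=F y4=T
That's 4 in total.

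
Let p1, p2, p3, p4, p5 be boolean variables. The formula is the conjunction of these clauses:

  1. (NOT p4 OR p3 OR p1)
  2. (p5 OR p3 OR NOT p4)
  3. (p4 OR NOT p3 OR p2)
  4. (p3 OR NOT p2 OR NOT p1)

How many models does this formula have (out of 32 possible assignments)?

Split on p3, then p4.
  p3=T, p4=T: p1, p2, p5 free → 2^3 = 8.
  p3=T, p4=F: remaining (p1,p2,p5) ∈ {(F,T,F); (F,T,T); (T,T,F); (T,T,T)} — 4.
  p3=F, p4=T: remaining (p1,p2,p5) ∈ {(T,F,T)} — 1.
  p3=F, p4=F: p5 free; 3 ways for (p1,p2) × 2^1 = 6.
Total: 8 + 4 + 1 + 6 = 19.

19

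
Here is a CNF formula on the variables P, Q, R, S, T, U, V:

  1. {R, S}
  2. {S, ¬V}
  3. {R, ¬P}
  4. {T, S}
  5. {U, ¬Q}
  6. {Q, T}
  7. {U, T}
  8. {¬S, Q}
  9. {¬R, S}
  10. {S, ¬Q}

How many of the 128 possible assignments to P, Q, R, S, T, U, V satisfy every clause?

12

Case analysis on S and Q:
  S=T, Q=T: T, V free; 3 ways for (P,R,U) × 2^2 = 12.
  S=T, Q=F: a clause becomes empty — 0.
  S=F, Q=T: a clause becomes empty — 0.
  S=F, Q=F: a clause becomes empty — 0.
Total: 12 + 0 + 0 + 0 = 12.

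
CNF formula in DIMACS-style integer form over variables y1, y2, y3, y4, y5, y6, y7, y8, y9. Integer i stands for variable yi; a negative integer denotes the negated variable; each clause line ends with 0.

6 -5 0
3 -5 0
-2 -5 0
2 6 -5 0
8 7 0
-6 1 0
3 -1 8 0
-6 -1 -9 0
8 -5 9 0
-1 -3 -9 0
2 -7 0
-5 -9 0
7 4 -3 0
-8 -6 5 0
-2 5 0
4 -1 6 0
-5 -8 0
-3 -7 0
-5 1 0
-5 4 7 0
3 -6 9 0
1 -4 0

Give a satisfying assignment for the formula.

Branch on y1: take y1 = False.
  then y6 is forced to False.
  then y5 is forced to False.
  then y2 is forced to False.
  then y7 is forced to False.
  then y8 is forced to True.
  then y4 is forced to False.
  then y3 is forced to False.
y9 is now unconstrained; take y9 = False.

y1 = F, y2 = F, y3 = F, y4 = F, y5 = F, y6 = F, y7 = F, y8 = T, y9 = F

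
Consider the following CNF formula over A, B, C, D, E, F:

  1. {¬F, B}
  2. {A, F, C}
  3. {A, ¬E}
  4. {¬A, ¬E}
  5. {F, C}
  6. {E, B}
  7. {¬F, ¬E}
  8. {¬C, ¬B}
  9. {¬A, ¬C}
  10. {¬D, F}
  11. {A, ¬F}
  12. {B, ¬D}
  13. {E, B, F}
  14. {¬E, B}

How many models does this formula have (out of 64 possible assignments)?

Satisfying assignments:
  A=1 B=1 C=0 D=0 E=0 F=1
  A=1 B=1 C=0 D=1 E=0 F=1
Count: 2.

2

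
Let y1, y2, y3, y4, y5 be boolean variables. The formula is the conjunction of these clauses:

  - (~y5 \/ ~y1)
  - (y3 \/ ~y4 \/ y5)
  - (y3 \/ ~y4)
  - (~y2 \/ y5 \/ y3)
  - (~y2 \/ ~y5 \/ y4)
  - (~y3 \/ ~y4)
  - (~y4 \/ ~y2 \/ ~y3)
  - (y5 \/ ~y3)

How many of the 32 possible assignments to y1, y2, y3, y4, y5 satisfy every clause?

4

Satisfying assignments:
  y1=0 y2=0 y3=0 y4=0 y5=0
  y1=0 y2=0 y3=0 y4=0 y5=1
  y1=0 y2=0 y3=1 y4=0 y5=1
  y1=1 y2=0 y3=0 y4=0 y5=0
That's 4 in total.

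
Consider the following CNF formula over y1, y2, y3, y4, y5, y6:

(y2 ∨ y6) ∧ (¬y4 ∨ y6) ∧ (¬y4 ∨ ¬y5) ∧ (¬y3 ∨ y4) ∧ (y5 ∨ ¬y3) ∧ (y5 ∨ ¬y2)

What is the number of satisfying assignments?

10

Case analysis on y4 and y5:
  y4=1, y5=1: a clause becomes empty — 0.
  y4=1, y5=0: remaining (y1,y2,y3,y6) ∈ {(0,0,0,1); (1,0,0,1)} — 2.
  y4=0, y5=1: y1 free; 3 ways for (y2,y3,y6) × 2^1 = 6.
  y4=0, y5=0: remaining (y1,y2,y3,y6) ∈ {(0,0,0,1); (1,0,0,1)} — 2.
Total: 0 + 2 + 6 + 2 = 10.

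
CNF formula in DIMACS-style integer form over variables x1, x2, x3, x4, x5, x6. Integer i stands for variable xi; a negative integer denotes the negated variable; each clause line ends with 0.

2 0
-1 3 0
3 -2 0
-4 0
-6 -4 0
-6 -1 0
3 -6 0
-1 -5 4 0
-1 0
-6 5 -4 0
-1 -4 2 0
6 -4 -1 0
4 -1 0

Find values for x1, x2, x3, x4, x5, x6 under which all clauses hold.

x1=False, x2=True, x3=True, x4=False, x5=True, x6=False

Check each clause:
  1. (x2) — x2 is true.
  2. (NOT x1 OR x3) — x3 is true.
  3. (NOT x2 OR x3) — x3 is true.
  4. (NOT x4) — NOT x4 is true.
  5. (NOT x4 OR NOT x6) — NOT x6 is true.
  6. (NOT x6 OR NOT x1) — NOT x6 is true.
  7. (NOT x6 OR x3) — NOT x6 is true.
  8. (NOT x1 OR x4 OR NOT x5) — NOT x1 is true.
  9. (NOT x1) — NOT x1 is true.
  10. (NOT x4 OR x5 OR NOT x6) — NOT x6 is true.
  11. (x2 OR NOT x1 OR NOT x4) — x2 is true.
  12. (x6 OR NOT x1 OR NOT x4) — NOT x4 is true.
  13. (x4 OR NOT x1) — NOT x1 is true.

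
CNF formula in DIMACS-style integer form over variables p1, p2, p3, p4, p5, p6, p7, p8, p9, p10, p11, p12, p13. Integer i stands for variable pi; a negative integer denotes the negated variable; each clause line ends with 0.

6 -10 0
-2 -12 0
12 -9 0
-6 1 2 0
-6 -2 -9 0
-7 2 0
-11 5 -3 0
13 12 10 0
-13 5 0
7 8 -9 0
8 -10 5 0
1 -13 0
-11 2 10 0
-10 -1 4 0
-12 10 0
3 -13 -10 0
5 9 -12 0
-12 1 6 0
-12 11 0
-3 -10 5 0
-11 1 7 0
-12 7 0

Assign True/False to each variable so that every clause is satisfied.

p1 = 1  p2 = 0  p3 = 0  p4 = 1  p5 = 1  p6 = 1  p7 = 0  p8 = 1  p9 = 0  p10 = 1  p11 = 1  p12 = 0  p13 = 0

Pure literal: p4 appears only positively; assign p4 = True.
p5 occurs only positively in the remaining clauses — set p5 = True.
Branch on p1: take p1 = True.
Try p2 = False.
  then p7 is forced to False.
  then p12 is forced to False.
  then p9 is forced to False.
Branch on p3: take p3 = False.
For the remaining variables, p6 = True, p8 = True, p10 = True, p11 = True, p13 = False works.
Every clause has at least one true literal under this assignment.
Check each clause:
  1. (!p10 || p6) — p6 is true.
  2. (!p2 || !p12) — !p12 is true.
  3. (!p9 || p12) — !p9 is true.
  4. (p1 || p2 || !p6) — p1 is true.
  5. (!p2 || !p9 || !p6) — !p2 is true.
  6. (p2 || !p7) — !p7 is true.
  7. (p5 || !p11 || !p3) — !p3 is true.
  8. (p12 || p10 || p13) — p10 is true.
  9. (p5 || !p13) — !p13 is true.
  10. (p8 || p7 || !p9) — p8 is true.
  11. (!p10 || p5 || p8) — p8 is true.
  12. (p1 || !p13) — p1 is true.
  13. (!p11 || p10 || p2) — p10 is true.
  14. (!p1 || p4 || !p10) — p4 is true.
  15. (p10 || !p12) — p10 is true.
  16. (!p13 || p3 || !p10) — !p13 is true.
  17. (p9 || !p12 || p5) — !p12 is true.
  18. (p6 || p1 || !p12) — p1 is true.
  19. (!p12 || p11) — p11 is true.
  20. (!p3 || !p10 || p5) — p5 is true.
  21. (p7 || p1 || !p11) — p1 is true.
  22. (!p12 || p7) — !p12 is true.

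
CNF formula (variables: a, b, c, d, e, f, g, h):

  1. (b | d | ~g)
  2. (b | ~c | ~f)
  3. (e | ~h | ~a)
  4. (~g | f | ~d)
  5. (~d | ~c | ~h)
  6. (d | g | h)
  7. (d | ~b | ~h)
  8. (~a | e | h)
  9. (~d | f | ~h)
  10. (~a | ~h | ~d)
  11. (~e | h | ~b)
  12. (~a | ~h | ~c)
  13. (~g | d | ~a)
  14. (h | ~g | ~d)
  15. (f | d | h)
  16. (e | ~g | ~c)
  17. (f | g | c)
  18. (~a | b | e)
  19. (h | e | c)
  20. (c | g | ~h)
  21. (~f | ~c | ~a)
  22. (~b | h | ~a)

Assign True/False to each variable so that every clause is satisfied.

a=False, b=True, c=False, d=True, e=True, f=True, g=True, h=True

Check each clause:
  1. (d | b | ~g) — b is true.
  2. (b | ~f | ~c) — b is true.
  3. (e | ~a | ~h) — e is true.
  4. (f | ~d | ~g) — f is true.
  5. (~c | ~d | ~h) — ~c is true.
  6. (d | g | h) — h is true.
  7. (~h | ~b | d) — d is true.
  8. (h | ~a | e) — h is true.
  9. (~h | ~d | f) — f is true.
  10. (~a | ~h | ~d) — ~a is true.
  11. (h | ~b | ~e) — h is true.
  12. (~c | ~h | ~a) — ~c is true.
  13. (~a | d | ~g) — d is true.
  14. (~g | h | ~d) — h is true.
  15. (f | h | d) — h is true.
  16. (e | ~g | ~c) — e is true.
  17. (c | g | f) — f is true.
  18. (e | ~a | b) — b is true.
  19. (c | e | h) — h is true.
  20. (g | c | ~h) — g is true.
  21. (~f | ~a | ~c) — ~c is true.
  22. (~a | ~b | h) — h is true.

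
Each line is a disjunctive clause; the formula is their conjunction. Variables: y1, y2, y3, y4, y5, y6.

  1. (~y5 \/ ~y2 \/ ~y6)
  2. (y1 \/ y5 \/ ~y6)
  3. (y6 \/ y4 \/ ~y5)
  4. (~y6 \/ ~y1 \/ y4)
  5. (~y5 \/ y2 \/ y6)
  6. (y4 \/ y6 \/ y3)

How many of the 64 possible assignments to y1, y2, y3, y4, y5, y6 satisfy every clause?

Split on y6, then y5.
  y6=T, y5=T: y3 free; 3 ways for (y1,y2,y4) × 2^1 = 6.
  y6=T, y5=F: remaining (y1,y2,y3,y4) ∈ {(T,F,F,T); (T,F,T,T); (T,T,F,T); (T,T,T,T)} — 4.
  y6=F, y5=T: remaining (y1,y2,y3,y4) ∈ {(F,T,F,T); (F,T,T,T); (T,T,F,T); (T,T,T,T)} — 4.
  y6=F, y5=F: y1, y2 free; 3 ways for (y3,y4) × 2^2 = 12.
Total: 6 + 4 + 4 + 12 = 26.

26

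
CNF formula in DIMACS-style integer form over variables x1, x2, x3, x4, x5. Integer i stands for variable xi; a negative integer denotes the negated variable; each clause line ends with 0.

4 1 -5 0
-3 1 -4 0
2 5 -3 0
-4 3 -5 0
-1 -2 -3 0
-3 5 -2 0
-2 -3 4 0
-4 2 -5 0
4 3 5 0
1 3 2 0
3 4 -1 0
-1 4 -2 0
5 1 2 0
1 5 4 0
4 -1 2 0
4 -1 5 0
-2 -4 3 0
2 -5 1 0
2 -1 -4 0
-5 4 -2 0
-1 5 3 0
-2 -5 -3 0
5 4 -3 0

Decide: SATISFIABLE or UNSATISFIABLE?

UNSATISFIABLE

x4 = True:
  x2 = True:
    propagation gives x3=True, x1=True; an empty clause results — contradiction.
  x2 = False:
    propagation gives x5=False, x3=False, x1=True; an empty clause results — contradiction.
x4 = False:
  x5 = True:
    propagation gives x1=True, x3=True, x2=False; an empty clause results — contradiction.
  x5 = False:
    propagation gives x3=True; an empty clause results — contradiction.
Every branch closes, so no satisfying assignment exists.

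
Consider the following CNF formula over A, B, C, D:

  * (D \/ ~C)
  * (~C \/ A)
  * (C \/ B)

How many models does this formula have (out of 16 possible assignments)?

The models are:
  A=F B=T C=F D=F
  A=F B=T C=F D=T
  A=T B=F C=T D=T
  A=T B=T C=F D=F
  A=T B=T C=F D=T
  A=T B=T C=T D=T
That's 6 in total.

6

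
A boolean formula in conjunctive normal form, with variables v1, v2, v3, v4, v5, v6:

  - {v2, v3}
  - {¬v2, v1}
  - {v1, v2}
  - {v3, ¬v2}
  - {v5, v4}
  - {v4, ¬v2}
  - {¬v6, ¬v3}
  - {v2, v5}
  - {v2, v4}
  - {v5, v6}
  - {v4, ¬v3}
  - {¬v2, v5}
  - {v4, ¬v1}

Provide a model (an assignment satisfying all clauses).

v1=True, v2=True, v3=True, v4=True, v5=True, v6=False

v4 occurs only positively in the remaining clauses — set v4 = True.
v5 occurs only positively in the remaining clauses — set v5 = True.
Branch on v1: take v1 = True.
Set v2 = True and propagate.
  then v3 is forced to True.
  then v6 is forced to False.
Every clause has at least one true literal under this assignment.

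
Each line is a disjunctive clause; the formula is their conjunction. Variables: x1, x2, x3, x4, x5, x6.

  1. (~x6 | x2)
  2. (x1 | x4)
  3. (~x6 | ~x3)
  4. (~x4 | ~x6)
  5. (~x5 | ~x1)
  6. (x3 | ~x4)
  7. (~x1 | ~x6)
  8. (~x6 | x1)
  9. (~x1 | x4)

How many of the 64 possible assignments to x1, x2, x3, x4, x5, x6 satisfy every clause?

The models are:
  x1=F x2=F x3=T x4=T x5=F x6=F
  x1=F x2=F x3=T x4=T x5=T x6=F
  x1=F x2=T x3=T x4=T x5=F x6=F
  x1=F x2=T x3=T x4=T x5=T x6=F
  x1=T x2=F x3=T x4=T x5=F x6=F
  x1=T x2=T x3=T x4=T x5=F x6=F
That's 6 in total.

6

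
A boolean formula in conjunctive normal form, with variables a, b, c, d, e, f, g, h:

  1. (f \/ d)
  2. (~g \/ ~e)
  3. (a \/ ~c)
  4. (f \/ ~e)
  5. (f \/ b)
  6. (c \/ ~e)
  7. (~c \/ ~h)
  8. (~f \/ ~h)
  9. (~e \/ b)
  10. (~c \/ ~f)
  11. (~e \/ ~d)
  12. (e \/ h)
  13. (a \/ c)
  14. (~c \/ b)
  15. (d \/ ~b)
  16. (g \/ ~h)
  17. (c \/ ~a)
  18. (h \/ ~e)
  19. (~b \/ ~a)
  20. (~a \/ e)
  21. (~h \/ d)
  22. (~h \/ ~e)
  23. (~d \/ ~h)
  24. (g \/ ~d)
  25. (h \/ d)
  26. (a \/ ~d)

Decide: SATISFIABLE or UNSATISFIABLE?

UNSATISFIABLE

e = True:
  propagation gives g=False, f=True, c=True; an empty clause results — contradiction.
e = False:
  propagation gives h=True, c=False, f=False, d=True; an empty clause results — contradiction.
Every branch closes, so no satisfying assignment exists.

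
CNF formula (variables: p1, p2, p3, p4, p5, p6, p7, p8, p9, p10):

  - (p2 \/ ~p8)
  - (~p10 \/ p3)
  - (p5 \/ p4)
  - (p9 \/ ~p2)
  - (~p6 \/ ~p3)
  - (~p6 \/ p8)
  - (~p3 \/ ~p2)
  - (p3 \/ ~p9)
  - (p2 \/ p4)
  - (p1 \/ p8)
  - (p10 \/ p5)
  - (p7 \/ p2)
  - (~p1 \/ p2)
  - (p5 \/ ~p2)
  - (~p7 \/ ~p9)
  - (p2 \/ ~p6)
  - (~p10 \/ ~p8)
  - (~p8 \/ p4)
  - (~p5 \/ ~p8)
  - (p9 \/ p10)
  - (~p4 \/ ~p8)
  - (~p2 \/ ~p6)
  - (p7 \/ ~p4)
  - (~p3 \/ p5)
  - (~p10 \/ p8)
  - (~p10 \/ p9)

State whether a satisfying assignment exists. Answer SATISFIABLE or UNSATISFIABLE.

UNSATISFIABLE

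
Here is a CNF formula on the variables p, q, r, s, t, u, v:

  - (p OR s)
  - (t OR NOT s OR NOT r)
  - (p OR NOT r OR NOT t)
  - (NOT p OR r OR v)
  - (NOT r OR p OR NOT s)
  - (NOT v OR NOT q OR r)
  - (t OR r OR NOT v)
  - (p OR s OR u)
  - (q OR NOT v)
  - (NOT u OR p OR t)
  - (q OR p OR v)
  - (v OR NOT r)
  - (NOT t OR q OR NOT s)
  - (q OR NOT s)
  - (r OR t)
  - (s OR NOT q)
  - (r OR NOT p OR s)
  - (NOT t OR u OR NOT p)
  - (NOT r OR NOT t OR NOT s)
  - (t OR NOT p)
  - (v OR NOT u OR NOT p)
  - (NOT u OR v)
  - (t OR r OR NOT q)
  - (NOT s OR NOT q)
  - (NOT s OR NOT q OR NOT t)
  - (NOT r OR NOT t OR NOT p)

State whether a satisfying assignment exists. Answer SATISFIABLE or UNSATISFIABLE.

UNSATISFIABLE

p = True:
  propagation gives t=True, u=True, v=True, q=True; an empty clause results — contradiction.
p = False:
  propagation gives s=True, r=False, q=True; an empty clause results — contradiction.
Every branch closes, so no satisfying assignment exists.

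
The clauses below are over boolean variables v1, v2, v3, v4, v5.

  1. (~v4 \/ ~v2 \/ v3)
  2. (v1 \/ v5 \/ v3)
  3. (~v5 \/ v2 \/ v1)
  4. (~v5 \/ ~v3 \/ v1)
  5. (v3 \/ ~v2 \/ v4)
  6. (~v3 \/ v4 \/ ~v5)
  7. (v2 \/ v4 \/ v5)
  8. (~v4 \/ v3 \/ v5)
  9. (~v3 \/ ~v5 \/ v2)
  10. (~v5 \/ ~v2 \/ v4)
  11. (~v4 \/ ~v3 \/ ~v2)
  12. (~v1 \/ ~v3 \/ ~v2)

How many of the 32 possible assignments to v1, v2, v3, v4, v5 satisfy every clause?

5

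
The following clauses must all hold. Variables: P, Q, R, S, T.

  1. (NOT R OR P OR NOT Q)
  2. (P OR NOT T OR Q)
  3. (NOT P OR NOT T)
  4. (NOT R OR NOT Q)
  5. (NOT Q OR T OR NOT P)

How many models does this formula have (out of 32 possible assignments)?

Case analysis on P and Q:
  P=T, Q=T: a clause becomes empty — 0.
  P=T, Q=F: remaining (R,S,T) ∈ {(F,F,F); (F,T,F); (T,F,F); (T,T,F)} — 4.
  P=F, Q=T: remaining (R,S,T) ∈ {(F,F,F); (F,F,T); (F,T,F); (F,T,T)} — 4.
  P=F, Q=F: remaining (R,S,T) ∈ {(F,F,F); (F,T,F); (T,F,F); (T,T,F)} — 4.
Total: 0 + 4 + 4 + 4 = 12.

12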